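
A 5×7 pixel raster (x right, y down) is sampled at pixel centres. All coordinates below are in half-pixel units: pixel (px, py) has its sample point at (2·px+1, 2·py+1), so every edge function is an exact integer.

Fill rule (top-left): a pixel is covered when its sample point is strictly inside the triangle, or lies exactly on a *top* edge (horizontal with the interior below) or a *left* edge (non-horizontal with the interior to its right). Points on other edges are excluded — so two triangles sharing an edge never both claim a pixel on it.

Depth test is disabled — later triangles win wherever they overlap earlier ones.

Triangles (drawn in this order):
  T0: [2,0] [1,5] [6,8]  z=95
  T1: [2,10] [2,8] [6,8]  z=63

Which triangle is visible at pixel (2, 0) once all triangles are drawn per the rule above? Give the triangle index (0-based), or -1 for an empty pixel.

T0:
  2·area = 28  (B↔C swapped to make it positive)
  edge (2, 0)→(6, 8): d=(4,8) right/bottom  bias=-1
  edge (6, 8)→(1, 5): d=(-5,-3) top-left  bias=+0
  edge (1, 5)→(2, 0): d=(1,-5) top-left  bias=+0
    (1,1)@(3, 3): e=[4,16,8] → X
    (2,1)@(5, 3): e=[-12,22,18] → .
    (0,2)@(1, 5): e=[28,0,0] → X  [on edge]
    (2,2)@(5, 5): e=[-4,12,20] → .
    (0,3)@(1, 7): e=[36,-10,2] → .
    (1,3)@(3, 7): e=[20,-4,12] → .
    (2,3)@(5, 7): e=[4,2,22] → X
    (3,3)@(7, 7): e=[-12,8,32] → .
    (2,4)@(5, 9): e=[12,-8,24] → .
  covered (4 px):
    . . . . .
    . X . . .
    X X . . .
    . . X . .
    . . . . .
    . . . . .
    . . . . .
T1:
  2·area = 8
  edge (2, 10)→(2, 8): d=(0,-2) top-left  bias=+0
  edge (2, 8)→(6, 8): d=(4,0) top-left  bias=+0
  edge (6, 8)→(2, 10): d=(-4,2) right/bottom  bias=-1
    (1,4)@(3, 9): e=[2,4,2] → X
    (2,4)@(5, 9): e=[6,4,-2] → .
    (1,5)@(3, 11): e=[2,12,-6] → .
  covered (1 px):
    . . . . .
    . . . . .
    . . . . .
    . . . . .
    . X . . .
    . . . . .
    . . . . .

Z-buffer (winner per pixel, '.' = empty):
  . . . . .
  . 0 . . .
  0 0 . . .
  . . 0 . .
  . 1 . . .
  . . . . .
  . . . . .

Answer: -1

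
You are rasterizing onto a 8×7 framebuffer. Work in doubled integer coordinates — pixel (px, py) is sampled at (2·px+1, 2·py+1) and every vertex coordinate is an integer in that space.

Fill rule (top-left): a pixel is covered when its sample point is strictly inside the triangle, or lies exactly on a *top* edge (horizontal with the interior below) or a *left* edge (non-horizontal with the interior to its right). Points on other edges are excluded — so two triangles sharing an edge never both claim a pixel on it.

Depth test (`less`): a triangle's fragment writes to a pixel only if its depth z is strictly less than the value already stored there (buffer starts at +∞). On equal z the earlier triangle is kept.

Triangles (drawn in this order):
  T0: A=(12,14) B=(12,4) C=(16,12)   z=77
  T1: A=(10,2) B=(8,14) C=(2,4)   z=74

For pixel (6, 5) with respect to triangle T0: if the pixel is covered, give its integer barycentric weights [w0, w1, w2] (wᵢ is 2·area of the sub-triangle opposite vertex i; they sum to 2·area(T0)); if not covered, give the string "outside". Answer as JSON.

T0:
  2·area = 40
  edge (12, 14)→(12, 4): d=(0,-10) top-left  bias=+0
  edge (12, 4)→(16, 12): d=(4,8) right/bottom  bias=-1
  edge (16, 12)→(12, 14): d=(-4,2) right/bottom  bias=-1
    (6,3)@(13, 7): e=[10,4,26] → █
    (7,3)@(15, 7): e=[30,-12,22] → ·
    (6,4)@(13, 9): e=[10,12,18] → █
    (7,4)@(15, 9): e=[30,-4,14] → ·
    (6,5)@(13, 11): e=[10,20,10] → █
    (7,5)@(15, 11): e=[30,4,6] → █
    (6,6)@(13, 13): e=[10,28,2] → █
    (7,6)@(15, 13): e=[30,12,-2] → ·
  covered (5 px):
    · · · · · · · ·
    · · · · · · · ·
    · · · · · · · ·
    · · · · · · █ ·
    · · · · · · █ ·
    · · · · · · █ █
    · · · · · · █ ·
T1:
  2·area = 92
  edge (10, 2)→(8, 14): d=(-2,12) right/bottom  bias=-1
  edge (8, 14)→(2, 4): d=(-6,-10) top-left  bias=+0
  edge (2, 4)→(10, 2): d=(8,-2) top-left  bias=+0
    (3,1)@(7, 3): e=[34,56,2] → █
    (4,1)@(9, 3): e=[10,76,6] → █
    (5,1)@(11, 3): e=[-14,96,10] → ·
    (1,2)@(3, 5): e=[78,4,10] → █
    (2,2)@(5, 5): e=[54,24,14] → █
    (5,2)@(11, 5): e=[-18,84,26] → ·
    (1,3)@(3, 7): e=[74,-8,26] → ·
    (2,3)@(5, 7): e=[50,12,30] → █
    (5,3)@(11, 7): e=[-22,72,42] → ·
    (2,4)@(5, 9): e=[46,0,46] → █  [on edge]
    (4,4)@(9, 9): e=[-2,40,54] → ·
    (2,5)@(5, 11): e=[42,-12,62] → ·
  covered (12 px):
    · · · · · · · ·
    · · · █ █ · · ·
    · █ █ █ █ · · ·
    · · █ █ █ · · ·
    · · █ █ · · · ·
    · · · █ · · · ·
    · · · · · · · ·

Answer: [20,10,10]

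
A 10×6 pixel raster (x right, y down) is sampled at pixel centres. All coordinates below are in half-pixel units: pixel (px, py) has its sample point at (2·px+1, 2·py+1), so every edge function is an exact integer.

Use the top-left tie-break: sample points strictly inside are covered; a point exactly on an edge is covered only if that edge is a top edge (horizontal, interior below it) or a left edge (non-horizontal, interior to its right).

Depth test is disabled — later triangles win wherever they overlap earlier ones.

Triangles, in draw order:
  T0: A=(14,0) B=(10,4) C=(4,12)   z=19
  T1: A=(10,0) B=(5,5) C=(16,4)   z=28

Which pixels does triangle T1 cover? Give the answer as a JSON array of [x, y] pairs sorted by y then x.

T0:
  2·area = 8  (B↔C swapped to make it positive)
  edge (14, 0)→(4, 12): d=(-10,12) right/bottom  bias=-1
  edge (4, 12)→(10, 4): d=(6,-8) top-left  bias=+0
  edge (10, 4)→(14, 0): d=(4,-4) top-left  bias=+0
    (6,0)@(13, 1): e=[2,6,0] → X  [on edge]
    (7,0)@(15, 1): e=[-22,22,8] → .
    (5,1)@(11, 3): e=[6,2,0] → X  [on edge]
    (6,1)@(13, 3): e=[-18,18,8] → .
    (4,2)@(9, 5): e=[10,-2,0] → .  [on edge]
    (5,2)@(11, 5): e=[-14,14,8] → .
    (3,3)@(7, 7): e=[14,-6,0] → .  [on edge]
    (2,4)@(5, 9): e=[18,-10,0] → .  [on edge]
    (1,5)@(3, 11): e=[22,-14,0] → .  [on edge]
  covered (2 px):
    . . . . . . X . . .
    . . . . . X . . . .
    . . . . . . . . . .
    . . . . . . . . . .
    . . . . . . . . . .
    . . . . . . . . . .
T1:
  2·area = 50  (B↔C swapped to make it positive)
  edge (10, 0)→(16, 4): d=(6,4) right/bottom  bias=-1
  edge (16, 4)→(5, 5): d=(-11,1) right/bottom  bias=-1
  edge (5, 5)→(10, 0): d=(5,-5) top-left  bias=+0
    (4,0)@(9, 1): e=[10,40,0] → X  [on edge]
    (5,0)@(11, 1): e=[2,38,10] → X
    (6,0)@(13, 1): e=[-6,36,20] → .
    (3,1)@(7, 3): e=[30,20,0] → X  [on edge]
    (6,1)@(13, 3): e=[6,14,30] → X
    (7,1)@(15, 3): e=[-2,12,40] → .
    (2,2)@(5, 5): e=[50,0,0] → .  [on edge]
    (3,2)@(7, 5): e=[42,-2,10] → .
    (4,2)@(9, 5): e=[34,-4,20] → .
    (5,2)@(11, 5): e=[26,-6,30] → .
    (6,2)@(13, 5): e=[18,-8,40] → .
    (1,3)@(3, 7): e=[70,-20,0] → .  [on edge]
    (0,4)@(1, 9): e=[90,-40,0] → .  [on edge]
  covered (6 px):
    . . . . X X . . . .
    . . . X X X X . . .
    . . . . . . . . . .
    . . . . . . . . . .
    . . . . . . . . . .
    . . . . . . . . . .

Final: [[4,0],[5,0],[3,1],[4,1],[5,1],[6,1]]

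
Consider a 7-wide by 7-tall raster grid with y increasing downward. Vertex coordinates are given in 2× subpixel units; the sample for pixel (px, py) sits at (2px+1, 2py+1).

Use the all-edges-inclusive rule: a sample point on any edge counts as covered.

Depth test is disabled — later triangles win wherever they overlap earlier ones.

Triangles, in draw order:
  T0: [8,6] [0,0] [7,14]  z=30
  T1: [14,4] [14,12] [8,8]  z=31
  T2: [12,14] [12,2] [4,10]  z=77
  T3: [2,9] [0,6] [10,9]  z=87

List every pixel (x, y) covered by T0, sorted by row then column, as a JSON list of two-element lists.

T0:
  2·area = 70  (B↔C swapped to make it positive)
  edge (8, 6)→(7, 14): d=(-1,8) inclusive
  edge (7, 14)→(0, 0): d=(-7,-14) inclusive
  edge (0, 0)→(8, 6): d=(8,6) inclusive
    (0,0)@(1, 1): e=[61,7,2] → X
    (1,0)@(3, 1): e=[45,35,-10] → .
    (0,1)@(1, 3): e=[59,-7,18] → .
    (1,1)@(3, 3): e=[43,21,6] → X
    (2,1)@(5, 3): e=[27,49,-6] → .
    (1,2)@(3, 5): e=[41,7,22] → X
    (2,2)@(5, 5): e=[25,35,10] → X
    (3,2)@(7, 5): e=[9,63,-2] → .
    (1,3)@(3, 7): e=[39,-7,38] → .
    (2,3)@(5, 7): e=[23,21,26] → X
    (3,3)@(7, 7): e=[7,49,14] → X
    (4,3)@(9, 7): e=[-9,77,2] → .
  covered (10 px):
    X . . . . . .
    . X . . . . .
    . X X . . . .
    . . X X . . .
    . . X X . . .
    . . . X . . .
    . . . X . . .
T1:
  2·area = 48
  edge (14, 4)→(14, 12): d=(0,8) inclusive
  edge (14, 12)→(8, 8): d=(-6,-4) inclusive
  edge (8, 8)→(14, 4): d=(6,-4) inclusive
    (6,2)@(13, 5): e=[8,38,2] → X
    (5,3)@(11, 7): e=[24,18,6] → X
    (5,4)@(11, 9): e=[24,6,18] → X
    (5,5)@(11, 11): e=[24,-6,30] → .
    (6,5)@(13, 11): e=[8,2,38] → X
    (6,6)@(13, 13): e=[8,-10,50] → .
  covered (6 px):
    . . . . . . .
    . . . . . . .
    . . . . . . X
    . . . . . X X
    . . . . . X X
    . . . . . . X
    . . . . . . .
T2:
  2·area = 96  (B↔C swapped to make it positive)
  edge (12, 14)→(4, 10): d=(-8,-4) inclusive
  edge (4, 10)→(12, 2): d=(8,-8) inclusive
  edge (12, 2)→(12, 14): d=(0,12) inclusive
    (6,0)@(13, 1): e=[108,0,-12] → .  [on edge]
    (5,1)@(11, 3): e=[84,0,12] → X  [on edge]
    (6,1)@(13, 3): e=[92,16,-12] → .
    (4,2)@(9, 5): e=[60,0,36] → X  [on edge]
    (6,2)@(13, 5): e=[76,32,-12] → .
    (3,3)@(7, 7): e=[36,0,60] → X  [on edge]
    (6,3)@(13, 7): e=[60,48,-12] → .
    (2,4)@(5, 9): e=[12,0,84] → X  [on edge]
    (6,4)@(13, 9): e=[44,64,-12] → .
    (1,5)@(3, 11): e=[-12,0,108] → .  [on edge]
    (2,5)@(5, 11): e=[-4,16,84] → .
    (3,5)@(7, 11): e=[4,32,60] → X
    (0,6)@(1, 13): e=[-36,0,132] → .  [on edge]
  covered (14 px):
    . . . . . . .
    . . . . . X .
    . . . . X X .
    . . . X X X .
    . . X X X X .
    . . . X X X .
    . . . . . X .
T3:
  2·area = 24
  edge (2, 9)→(0, 6): d=(-2,-3) inclusive
  edge (0, 6)→(10, 9): d=(10,3) inclusive
  edge (10, 9)→(2, 9): d=(-8,0) inclusive
    (0,3)@(1, 7): e=[1,7,16] → X
    (1,3)@(3, 7): e=[7,1,16] → X
    (2,3)@(5, 7): e=[13,-5,16] → .
    (0,4)@(1, 9): e=[-3,27,0] → .  [on edge]
    (1,4)@(3, 9): e=[3,21,0] → X  [on edge]
    (2,4)@(5, 9): e=[9,15,0] → X  [on edge]
    (3,4)@(7, 9): e=[15,9,0] → X  [on edge]
    (4,4)@(9, 9): e=[21,3,0] → X  [on edge]
    (5,4)@(11, 9): e=[27,-3,0] → .  [on edge]
    (6,4)@(13, 9): e=[33,-9,0] → .  [on edge]
    (1,5)@(3, 11): e=[-1,41,-16] → .
    (2,5)@(5, 11): e=[5,35,-16] → .
  covered (6 px):
    . . . . . . .
    . . . . . . .
    . . . . . . .
    X X . . . . .
    . X X X X . .
    . . . . . . .
    . . . . . . .

Final: [[0,0],[1,1],[1,2],[2,2],[2,3],[3,3],[2,4],[3,4],[3,5],[3,6]]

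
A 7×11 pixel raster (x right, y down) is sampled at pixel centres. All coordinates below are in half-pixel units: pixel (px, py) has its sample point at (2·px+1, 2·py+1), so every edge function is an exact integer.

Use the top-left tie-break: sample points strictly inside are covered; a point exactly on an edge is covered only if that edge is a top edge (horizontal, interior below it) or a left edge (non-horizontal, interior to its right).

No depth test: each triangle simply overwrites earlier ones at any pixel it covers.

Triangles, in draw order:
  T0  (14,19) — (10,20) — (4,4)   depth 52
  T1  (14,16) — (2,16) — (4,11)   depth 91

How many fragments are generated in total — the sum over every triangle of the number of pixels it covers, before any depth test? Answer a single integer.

T0:
  2·area = 70
  edge (14, 19)→(10, 20): d=(-4,1) right/bottom  bias=-1
  edge (10, 20)→(4, 4): d=(-6,-16) top-left  bias=+0
  edge (4, 4)→(14, 19): d=(10,15) right/bottom  bias=-1
    (3,4)@(7, 9): e=[47,18,5] → X
    (4,4)@(9, 9): e=[45,50,-25] → .
    (3,5)@(7, 11): e=[39,6,25] → X
    (4,5)@(9, 11): e=[37,38,-5] → .
    (3,6)@(7, 13): e=[31,-6,45] → .
    (4,6)@(9, 13): e=[29,26,15] → X
    (5,6)@(11, 13): e=[27,58,-15] → .
    (4,7)@(9, 15): e=[21,14,35] → X
    (5,7)@(11, 15): e=[19,46,5] → X
    (6,7)@(13, 15): e=[17,78,-25] → .
    (4,8)@(9, 17): e=[13,2,55] → X
    (6,8)@(13, 17): e=[9,66,-5] → .
  covered (9 px):
    . . . . . . .
    . . . . . . .
    . . . . . . .
    . . . . . . .
    . . . X . . .
    . . . X . . .
    . . . . X . .
    . . . . X X .
    . . . . X X .
    . . . . . X X
    . . . . . . .
T1:
  2·area = 60
  edge (14, 16)→(2, 16): d=(-12,0) right/bottom  bias=-1
  edge (2, 16)→(4, 11): d=(2,-5) top-left  bias=+0
  edge (4, 11)→(14, 16): d=(10,5) right/bottom  bias=-1
    (2,6)@(5, 13): e=[36,9,15] → X
    (3,6)@(7, 13): e=[36,19,5] → X
    (4,6)@(9, 13): e=[36,29,-5] → .
    (1,7)@(3, 15): e=[12,3,45] → X
    (4,7)@(9, 15): e=[12,33,15] → X
    (5,7)@(11, 15): e=[12,43,5] → X
    (6,7)@(13, 15): e=[12,53,-5] → .
    (1,8)@(3, 17): e=[-12,7,65] → .
    (2,8)@(5, 17): e=[-12,17,55] → .
    (3,8)@(7, 17): e=[-12,27,45] → .
    (4,8)@(9, 17): e=[-12,37,35] → .
    (5,8)@(11, 17): e=[-12,47,25] → .
  covered (7 px):
    . . . . . . .
    . . . . . . .
    . . . . . . .
    . . . . . . .
    . . . . . . .
    . . . . . . .
    . . X X . . .
    . X X X X X .
    . . . . . . .
    . . . . . . .
    . . . . . . .

Result: 16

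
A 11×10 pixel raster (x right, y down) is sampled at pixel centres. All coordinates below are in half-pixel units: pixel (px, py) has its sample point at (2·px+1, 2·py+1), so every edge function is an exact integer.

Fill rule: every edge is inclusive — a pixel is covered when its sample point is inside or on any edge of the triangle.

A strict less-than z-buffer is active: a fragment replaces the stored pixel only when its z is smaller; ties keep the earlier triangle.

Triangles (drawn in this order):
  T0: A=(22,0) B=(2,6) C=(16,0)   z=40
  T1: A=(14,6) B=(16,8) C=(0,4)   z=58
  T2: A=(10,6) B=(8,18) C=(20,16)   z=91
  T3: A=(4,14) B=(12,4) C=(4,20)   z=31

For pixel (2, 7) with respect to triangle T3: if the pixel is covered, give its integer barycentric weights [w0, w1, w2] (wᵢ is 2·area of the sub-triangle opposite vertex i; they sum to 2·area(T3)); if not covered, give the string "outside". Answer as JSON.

T0:
  2·area = 36
  edge (22, 0)→(2, 6): d=(-20,6) inclusive
  edge (2, 6)→(16, 0): d=(14,-6) inclusive
  edge (16, 0)→(22, 0): d=(6,0) inclusive
    (7,0)@(15, 1): e=[22,8,6] → X
    (8,0)@(17, 1): e=[10,20,6] → X
    (9,0)@(19, 1): e=[-2,32,6] → .
    (4,1)@(9, 3): e=[18,0,18] → X  [on edge]
    (5,1)@(11, 3): e=[6,12,18] → X
    (6,1)@(13, 3): e=[-6,24,18] → .
    (7,1)@(15, 3): e=[-18,36,18] → .
    (8,1)@(17, 3): e=[-30,48,18] → .
    (2,2)@(5, 5): e=[2,4,30] → X
    (3,2)@(7, 5): e=[-10,16,30] → .
    (4,2)@(9, 5): e=[-22,28,30] → .
    (5,2)@(11, 5): e=[-34,40,30] → .
  covered (5 px):
    . . . . . . . X X . .
    . . . . X X . . . . .
    . . X . . . . . . . .
    . . . . . . . . . . .
    . . . . . . . . . . .
    . . . . . . . . . . .
    . . . . . . . . . . .
    . . . . . . . . . . .
    . . . . . . . . . . .
    . . . . . . . . . . .
T1:
  2·area = 24
  edge (14, 6)→(16, 8): d=(2,2) inclusive
  edge (16, 8)→(0, 4): d=(-16,-4) inclusive
  edge (0, 4)→(14, 6): d=(14,2) inclusive
    (4,0)@(9, 1): e=[0,84,-60] → .  [on edge]
    (5,1)@(11, 3): e=[0,60,-36] → .  [on edge]
    (2,2)@(5, 5): e=[16,4,4] → X
    (3,2)@(7, 5): e=[12,12,0] → X  [on edge]
    (4,2)@(9, 5): e=[8,20,-4] → .
    (6,2)@(13, 5): e=[0,36,-12] → .  [on edge]
    (2,3)@(5, 7): e=[20,-28,32] → .
    (3,3)@(7, 7): e=[16,-20,28] → .
    (6,3)@(13, 7): e=[4,4,16] → X
    (7,3)@(15, 7): e=[0,12,12] → X  [on edge]
    (8,3)@(17, 7): e=[-4,20,8] → .
    (10,3)@(21, 7): e=[-12,36,0] → .  [on edge]
    (8,4)@(17, 9): e=[0,-12,36] → .  [on edge]
    (9,5)@(19, 11): e=[0,-36,60] → .  [on edge]
    (10,6)@(21, 13): e=[0,-60,84] → .  [on edge]
  covered (4 px):
    . . . . . . . . . . .
    . . . . . . . . . . .
    . . X X . . . . . . .
    . . . . . . X X . . .
    . . . . . . . . . . .
    . . . . . . . . . . .
    . . . . . . . . . . .
    . . . . . . . . . . .
    . . . . . . . . . . .
    . . . . . . . . . . .
T2:
  2·area = 140  (B↔C swapped to make it positive)
  edge (10, 6)→(20, 16): d=(10,10) inclusive
  edge (20, 16)→(8, 18): d=(-12,2) inclusive
  edge (8, 18)→(10, 6): d=(2,-12) inclusive
    (2,0)@(5, 1): e=[0,210,-70] → .  [on edge]
    (3,1)@(7, 3): e=[0,182,-42] → .  [on edge]
    (4,2)@(9, 5): e=[0,154,-14] → .  [on edge]
    (5,3)@(11, 7): e=[0,126,14] → X  [on edge]
    (6,3)@(13, 7): e=[-20,122,38] → .
    (5,4)@(11, 9): e=[20,102,18] → X
    (6,4)@(13, 9): e=[0,98,42] → X  [on edge]
    (7,4)@(15, 9): e=[-20,94,66] → .
    (5,5)@(11, 11): e=[40,78,22] → X
    (7,5)@(15, 11): e=[0,70,70] → X  [on edge]
    (8,5)@(17, 11): e=[-20,66,94] → .
    (4,6)@(9, 13): e=[80,58,2] → X
    (8,6)@(17, 13): e=[0,42,98] → X  [on edge]
    (9,7)@(19, 15): e=[0,14,126] → X  [on edge]
    (10,8)@(21, 17): e=[0,-14,154] → .  [on edge]
  covered (20 px):
    . . . . . . . . . . .
    . . . . . . . . . . .
    . . . . . . . . . . .
    . . . . . X . . . . .
    . . . . . X X . . . .
    . . . . . X X X . . .
    . . . . X X X X X . .
    . . . . X X X X X X .
    . . . . X X X . . . .
    . . . . . . . . . . .
T3:
  2·area = 48
  edge (4, 14)→(12, 4): d=(8,-10) inclusive
  edge (12, 4)→(4, 20): d=(-8,16) inclusive
  edge (4, 20)→(4, 14): d=(0,-6) inclusive
    (4,4)@(9, 9): e=[10,8,30] → X
    (5,4)@(11, 9): e=[30,-24,42] → .
    (3,5)@(7, 11): e=[6,24,18] → X
    (4,5)@(9, 11): e=[26,-8,30] → .
    (2,6)@(5, 13): e=[2,40,6] → X
    (4,6)@(9, 13): e=[42,-24,30] → .
    (2,7)@(5, 15): e=[18,24,6] → X
    (3,7)@(7, 15): e=[38,-8,18] → .
    (2,8)@(5, 17): e=[34,8,6] → X
    (3,8)@(7, 17): e=[54,-24,18] → .
    (2,9)@(5, 19): e=[50,-8,6] → .
  covered (6 px):
    . . . . . . . . . . .
    . . . . . . . . . . .
    . . . . . . . . . . .
    . . . . . . . . . . .
    . . . . X . . . . . .
    . . . X . . . . . . .
    . . X X . . . . . . .
    . . X . . . . . . . .
    . . X . . . . . . . .
    . . . . . . . . . . .

Answer: [24,6,18]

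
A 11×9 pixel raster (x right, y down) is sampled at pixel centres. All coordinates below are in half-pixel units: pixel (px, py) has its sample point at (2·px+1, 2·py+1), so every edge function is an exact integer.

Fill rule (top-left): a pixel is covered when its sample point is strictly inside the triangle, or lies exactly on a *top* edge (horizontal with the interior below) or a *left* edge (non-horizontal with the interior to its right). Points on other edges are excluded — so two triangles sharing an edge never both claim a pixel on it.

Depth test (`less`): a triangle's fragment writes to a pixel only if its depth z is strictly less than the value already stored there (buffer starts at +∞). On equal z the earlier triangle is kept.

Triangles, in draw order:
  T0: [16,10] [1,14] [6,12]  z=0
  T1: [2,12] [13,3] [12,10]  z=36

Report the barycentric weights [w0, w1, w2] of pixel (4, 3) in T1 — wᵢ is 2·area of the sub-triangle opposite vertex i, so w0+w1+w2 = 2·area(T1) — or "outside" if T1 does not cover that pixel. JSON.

T0:
  2·area = 10
  edge (16, 10)→(1, 14): d=(-15,4) right/bottom  bias=-1
  edge (1, 14)→(6, 12): d=(5,-2) top-left  bias=+0
  edge (6, 12)→(16, 10): d=(10,-2) top-left  bias=+0
    (10,4)@(21, 9): e=[-5,15,0] → ·  [on edge]
    (5,5)@(11, 11): e=[5,5,0] → #  [on edge]
    (6,5)@(13, 11): e=[-3,9,4] → ·
    (0,6)@(1, 13): e=[15,-5,0] → ·  [on edge]
    (5,6)@(11, 13): e=[-25,15,20] → ·
  covered (1 px):
    · · · · · · · · · · ·
    · · · · · · · · · · ·
    · · · · · · · · · · ·
    · · · · · · · · · · ·
    · · · · · · · · · · ·
    · · · · · # · · · · ·
    · · · · · · · · · · ·
    · · · · · · · · · · ·
    · · · · · · · · · · ·
T1:
  2·area = 68
  edge (2, 12)→(13, 3): d=(11,-9) top-left  bias=+0
  edge (13, 3)→(12, 10): d=(-1,7) right/bottom  bias=-1
  edge (12, 10)→(2, 12): d=(-10,2) right/bottom  bias=-1
    (6,1)@(13, 3): e=[0,0,68] → ·  [on edge]
    (5,2)@(11, 5): e=[4,12,52] → #
    (6,2)@(13, 5): e=[22,-2,48] → ·
    (4,3)@(9, 7): e=[8,24,36] → #
    (6,3)@(13, 7): e=[44,-4,28] → ·
    (3,4)@(7, 9): e=[12,36,20] → #
    (6,4)@(13, 9): e=[66,-6,8] → ·
    (8,4)@(17, 9): e=[102,-34,0] → ·  [on edge]
    (2,5)@(5, 11): e=[16,48,4] → #
    (3,5)@(7, 11): e=[34,34,0] → ·  [on edge]
    (4,5)@(9, 11): e=[52,20,-4] → ·
    (5,5)@(11, 11): e=[70,6,-8] → ·
    (5,8)@(11, 17): e=[136,0,-68] → ·  [on edge]
  covered (7 px):
    · · · · · · · · · · ·
    · · · · · · · · · · ·
    · · · · · # · · · · ·
    · · · · # # · · · · ·
    · · · # # # · · · · ·
    · · # · · · · · · · ·
    · · · · · · · · · · ·
    · · · · · · · · · · ·
    · · · · · · · · · · ·

Result: [24,36,8]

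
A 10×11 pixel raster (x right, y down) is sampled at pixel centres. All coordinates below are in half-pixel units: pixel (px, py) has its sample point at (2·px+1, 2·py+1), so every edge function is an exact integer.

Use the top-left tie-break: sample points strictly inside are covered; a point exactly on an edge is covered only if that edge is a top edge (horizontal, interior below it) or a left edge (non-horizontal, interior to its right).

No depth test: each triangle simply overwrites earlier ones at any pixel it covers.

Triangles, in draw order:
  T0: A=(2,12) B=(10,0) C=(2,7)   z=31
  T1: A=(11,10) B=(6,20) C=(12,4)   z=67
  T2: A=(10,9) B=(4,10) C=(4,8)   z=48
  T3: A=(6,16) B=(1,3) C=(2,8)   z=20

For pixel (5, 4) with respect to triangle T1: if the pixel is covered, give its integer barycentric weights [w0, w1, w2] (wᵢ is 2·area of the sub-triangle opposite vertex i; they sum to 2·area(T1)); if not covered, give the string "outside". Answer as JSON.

T0:
  2·area = 40  (B↔C swapped to make it positive)
  edge (2, 12)→(2, 7): d=(0,-5) top-left  bias=+0
  edge (2, 7)→(10, 0): d=(8,-7) top-left  bias=+0
  edge (10, 0)→(2, 12): d=(-8,12) right/bottom  bias=-1
    (4,0)@(9, 1): e=[35,1,4] → #
    (5,0)@(11, 1): e=[45,15,-20] → ·
    (3,1)@(7, 3): e=[25,3,12] → #
    (4,1)@(9, 3): e=[35,17,-12] → ·
    (2,2)@(5, 5): e=[15,5,20] → #
    (3,2)@(7, 5): e=[25,19,-4] → ·
    (1,3)@(3, 7): e=[5,7,28] → #
    (3,3)@(7, 7): e=[25,35,-20] → ·
    (1,4)@(3, 9): e=[5,23,12] → #
    (2,4)@(5, 9): e=[15,37,-12] → ·
    (1,5)@(3, 11): e=[5,39,-4] → ·
  covered (6 px):
    · · · · # · · · · ·
    · · · # · · · · · ·
    · · # · · · · · · ·
    · # # · · · · · · ·
    · # · · · · · · · ·
    · · · · · · · · · ·
    · · · · · · · · · ·
    · · · · · · · · · ·
    · · · · · · · · · ·
    · · · · · · · · · ·
    · · · · · · · · · ·
T1:
  2·area = 20
  edge (11, 10)→(6, 20): d=(-5,10) right/bottom  bias=-1
  edge (6, 20)→(12, 4): d=(6,-16) top-left  bias=+0
  edge (12, 4)→(11, 10): d=(-1,6) right/bottom  bias=-1
    (5,3)@(11, 7): e=[15,2,3] → #
    (6,3)@(13, 7): e=[-5,34,-9] → ·
    (5,4)@(11, 9): e=[5,14,1] → #
    (6,4)@(13, 9): e=[-15,46,-11] → ·
    (5,5)@(11, 11): e=[-5,26,-1] → ·
    (4,6)@(9, 13): e=[5,6,9] → #
    (5,6)@(11, 13): e=[-15,38,-3] → ·
    (4,7)@(9, 15): e=[-5,18,7] → ·
  covered (3 px):
    · · · · · · · · · ·
    · · · · · · · · · ·
    · · · · · · · · · ·
    · · · · · # · · · ·
    · · · · · # · · · ·
    · · · · · · · · · ·
    · · · · # · · · · ·
    · · · · · · · · · ·
    · · · · · · · · · ·
    · · · · · · · · · ·
    · · · · · · · · · ·
T2:
  2·area = 12
  edge (10, 9)→(4, 10): d=(-6,1) right/bottom  bias=-1
  edge (4, 10)→(4, 8): d=(0,-2) top-left  bias=+0
  edge (4, 8)→(10, 9): d=(6,1) right/bottom  bias=-1
    (2,4)@(5, 9): e=[5,2,5] → #
    (3,4)@(7, 9): e=[3,6,3] → #
    (4,4)@(9, 9): e=[1,10,1] → #
    (5,4)@(11, 9): e=[-1,14,-1] → ·
    (2,5)@(5, 11): e=[-7,2,17] → ·
    (3,5)@(7, 11): e=[-9,6,15] → ·
    (4,5)@(9, 11): e=[-11,10,13] → ·
  covered (3 px):
    · · · · · · · · · ·
    · · · · · · · · · ·
    · · · · · · · · · ·
    · · · · · · · · · ·
    · · # # # · · · · ·
    · · · · · · · · · ·
    · · · · · · · · · ·
    · · · · · · · · · ·
    · · · · · · · · · ·
    · · · · · · · · · ·
    · · · · · · · · · ·
T3:
  2·area = 12  (B↔C swapped to make it positive)
  edge (6, 16)→(2, 8): d=(-4,-8) top-left  bias=+0
  edge (2, 8)→(1, 3): d=(-1,-5) top-left  bias=+0
  edge (1, 3)→(6, 16): d=(5,13) right/bottom  bias=-1
    (0,1)@(1, 3): e=[12,0,0] → ·  [on edge]
    (1,4)@(3, 9): e=[4,4,4] → #
    (2,4)@(5, 9): e=[20,14,-22] → ·
    (1,5)@(3, 11): e=[-4,2,14] → ·
    (1,6)@(3, 13): e=[-12,0,24] → ·  [on edge]
  covered (1 px):
    · · · · · · · · · ·
    · · · · · · · · · ·
    · · · · · · · · · ·
    · · · · · · · · · ·
    · # · · · · · · · ·
    · · · · · · · · · ·
    · · · · · · · · · ·
    · · · · · · · · · ·
    · · · · · · · · · ·
    · · · · · · · · · ·
    · · · · · · · · · ·

Result: [14,1,5]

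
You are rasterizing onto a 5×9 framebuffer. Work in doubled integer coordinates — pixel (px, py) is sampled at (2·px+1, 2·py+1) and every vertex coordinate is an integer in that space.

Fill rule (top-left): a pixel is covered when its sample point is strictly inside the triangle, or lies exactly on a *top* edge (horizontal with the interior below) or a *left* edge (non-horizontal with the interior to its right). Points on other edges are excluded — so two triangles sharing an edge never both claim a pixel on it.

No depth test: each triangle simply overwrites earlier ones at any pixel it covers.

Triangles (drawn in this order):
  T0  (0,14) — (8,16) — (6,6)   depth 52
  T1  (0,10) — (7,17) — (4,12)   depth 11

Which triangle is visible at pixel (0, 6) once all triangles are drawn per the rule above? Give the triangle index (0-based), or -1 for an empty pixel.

T0:
  2·area = 76  (B↔C swapped to make it positive)
  edge (0, 14)→(6, 6): d=(6,-8) top-left  bias=+0
  edge (6, 6)→(8, 16): d=(2,10) right/bottom  bias=-1
  edge (8, 16)→(0, 14): d=(-8,-2) top-left  bias=+0
    (2,0)@(5, 1): e=[-38,0,114] → .  [on edge]
    (2,4)@(5, 9): e=[10,16,50] → X
    (3,4)@(7, 9): e=[26,-4,54] → .
    (1,5)@(3, 11): e=[6,40,30] → X
    (3,5)@(7, 11): e=[38,0,38] → .  [on edge]
    (0,6)@(1, 13): e=[2,64,10] → X
    (3,6)@(7, 13): e=[50,4,22] → X
    (4,6)@(9, 13): e=[66,-16,26] → .
    (0,7)@(1, 15): e=[14,68,-6] → .
    (1,7)@(3, 15): e=[30,48,-2] → .
    (2,7)@(5, 15): e=[46,28,2] → X
    (4,7)@(9, 15): e=[78,-12,10] → .
  covered (9 px):
    . . . . .
    . . . . .
    . . . . .
    . . . . .
    . . X . .
    . X X . .
    X X X X .
    . . X X .
    . . . . .
T1:
  2·area = 14  (B↔C swapped to make it positive)
  edge (0, 10)→(4, 12): d=(4,2) right/bottom  bias=-1
  edge (4, 12)→(7, 17): d=(3,5) right/bottom  bias=-1
  edge (7, 17)→(0, 10): d=(-7,-7) top-left  bias=+0
    (0,3)@(1, 7): e=[-14,0,28] → .  [on edge]
    (0,5)@(1, 11): e=[2,12,0] → X  [on edge]
    (1,5)@(3, 11): e=[-2,2,14] → .
    (0,6)@(1, 13): e=[10,18,-14] → .
    (1,6)@(3, 13): e=[6,8,0] → X  [on edge]
    (2,6)@(5, 13): e=[2,-2,14] → .
    (1,7)@(3, 15): e=[14,14,-14] → .
    (2,7)@(5, 15): e=[10,4,0] → X  [on edge]
    (3,7)@(7, 15): e=[6,-6,14] → .
    (2,8)@(5, 17): e=[18,10,-14] → .
    (3,8)@(7, 17): e=[14,0,0] → .  [on edge]
  covered (3 px):
    . . . . .
    . . . . .
    . . . . .
    . . . . .
    . . . . .
    X . . . .
    . X . . .
    . . X . .
    . . . . .

Z-buffer (winner per pixel, '.' = empty):
  . . . . .
  . . . . .
  . . . . .
  . . . . .
  . . 0 . .
  1 0 0 . .
  0 1 0 0 .
  . . 1 0 .
  . . . . .

Answer: 0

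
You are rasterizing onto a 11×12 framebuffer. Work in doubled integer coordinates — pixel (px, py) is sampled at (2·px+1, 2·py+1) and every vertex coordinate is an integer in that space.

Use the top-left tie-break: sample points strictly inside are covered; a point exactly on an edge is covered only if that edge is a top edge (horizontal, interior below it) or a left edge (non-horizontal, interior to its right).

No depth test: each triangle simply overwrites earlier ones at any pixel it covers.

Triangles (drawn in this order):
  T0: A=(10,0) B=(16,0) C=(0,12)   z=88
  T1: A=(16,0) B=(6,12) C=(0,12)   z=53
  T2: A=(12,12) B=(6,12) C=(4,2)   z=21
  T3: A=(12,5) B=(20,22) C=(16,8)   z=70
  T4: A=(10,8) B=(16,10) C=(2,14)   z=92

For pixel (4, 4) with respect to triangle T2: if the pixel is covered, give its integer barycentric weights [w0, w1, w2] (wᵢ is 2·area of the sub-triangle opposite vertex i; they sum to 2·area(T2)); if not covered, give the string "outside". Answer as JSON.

T0:
  2·area = 72
  edge (10, 0)→(16, 0): d=(6,0) top-left  bias=+0
  edge (16, 0)→(0, 12): d=(-16,12) right/bottom  bias=-1
  edge (0, 12)→(10, 0): d=(10,-12) top-left  bias=+0
    (5,0)@(11, 1): e=[6,44,22] → █
    (6,0)@(13, 1): e=[6,20,46] → █
    (7,0)@(15, 1): e=[6,-4,70] → ·
    (4,1)@(9, 3): e=[18,36,18] → █
    (6,1)@(13, 3): e=[18,-12,66] → ·
    (3,2)@(7, 5): e=[30,28,14] → █
    (5,2)@(11, 5): e=[30,-20,62] → ·
    (2,3)@(5, 7): e=[42,20,10] → █
    (3,3)@(7, 7): e=[42,-4,34] → ·
    (4,3)@(9, 7): e=[42,-28,58] → ·
    (1,4)@(3, 9): e=[54,12,6] → █
    (2,4)@(5, 9): e=[54,-12,30] → ·
  covered (9 px):
    · · · · · █ █ · · · ·
    · · · · █ █ · · · · ·
    · · · █ █ · · · · · ·
    · · █ · · · · · · · ·
    · █ · · · · · · · · ·
    █ · · · · · · · · · ·
    · · · · · · · · · · ·
    · · · · · · · · · · ·
    · · · · · · · · · · ·
    · · · · · · · · · · ·
    · · · · · · · · · · ·
    · · · · · · · · · · ·
T1:
  2·area = 72
  edge (16, 0)→(6, 12): d=(-10,12) right/bottom  bias=-1
  edge (6, 12)→(0, 12): d=(-6,0) right/bottom  bias=-1
  edge (0, 12)→(16, 0): d=(16,-12) top-left  bias=+0
    (7,0)@(15, 1): e=[2,66,4] → █
    (8,0)@(17, 1): e=[-22,66,28] → ·
    (6,1)@(13, 3): e=[6,54,12] → █
    (7,1)@(15, 3): e=[-18,54,36] → ·
    (5,2)@(11, 5): e=[10,42,20] → █
    (6,2)@(13, 5): e=[-14,42,44] → ·
    (3,3)@(7, 7): e=[38,30,4] → █
    (4,3)@(9, 7): e=[14,30,28] → █
    (5,3)@(11, 7): e=[-10,30,52] → ·
    (2,4)@(5, 9): e=[42,18,12] → █
    (4,4)@(9, 9): e=[-6,18,60] → ·
    (1,5)@(3, 11): e=[46,6,20] → █
  covered (9 px):
    · · · · · · · █ · · ·
    · · · · · · █ · · · ·
    · · · · · █ · · · · ·
    · · · █ █ · · · · · ·
    · · █ █ · · · · · · ·
    · █ █ · · · · · · · ·
    · · · · · · · · · · ·
    · · · · · · · · · · ·
    · · · · · · · · · · ·
    · · · · · · · · · · ·
    · · · · · · · · · · ·
    · · · · · · · · · · ·
T2:
  2·area = 60
  edge (12, 12)→(6, 12): d=(-6,0) right/bottom  bias=-1
  edge (6, 12)→(4, 2): d=(-2,-10) top-left  bias=+0
  edge (4, 2)→(12, 12): d=(8,10) right/bottom  bias=-1
    (2,2)@(5, 5): e=[42,4,14] → █
    (3,2)@(7, 5): e=[42,24,-6] → ·
    (2,3)@(5, 7): e=[30,0,30] → █  [on edge]
    (3,3)@(7, 7): e=[30,20,10] → █
    (4,3)@(9, 7): e=[30,40,-10] → ·
    (2,4)@(5, 9): e=[18,-4,46] → ·
    (3,4)@(7, 9): e=[18,16,26] → █
    (4,4)@(9, 9): e=[18,36,6] → █
    (5,4)@(11, 9): e=[18,56,-14] → ·
    (3,5)@(7, 11): e=[6,12,42] → █
    (5,5)@(11, 11): e=[6,52,2] → █
    (6,5)@(13, 11): e=[6,72,-18] → ·
    (3,8)@(7, 17): e=[-30,0,90] → ·  [on edge]
  covered (8 px):
    · · · · · · · · · · ·
    · · · · · · · · · · ·
    · · █ · · · · · · · ·
    · · █ █ · · · · · · ·
    · · · █ █ · · · · · ·
    · · · █ █ █ · · · · ·
    · · · · · · · · · · ·
    · · · · · · · · · · ·
    · · · · · · · · · · ·
    · · · · · · · · · · ·
    · · · · · · · · · · ·
    · · · · · · · · · · ·
T3:
  2·area = 44  (B↔C swapped to make it positive)
  edge (12, 5)→(16, 8): d=(4,3) right/bottom  bias=-1
  edge (16, 8)→(20, 22): d=(4,14) right/bottom  bias=-1
  edge (20, 22)→(12, 5): d=(-8,-17) top-left  bias=+0
    (6,3)@(13, 7): e=[5,38,1] → █
    (7,3)@(15, 7): e=[-1,10,35] → ·
    (6,4)@(13, 9): e=[13,46,-15] → ·
    (7,4)@(15, 9): e=[7,18,19] → █
    (8,4)@(17, 9): e=[1,-10,53] → ·
    (7,5)@(15, 11): e=[15,26,3] → █
    (8,5)@(17, 11): e=[9,-2,37] → ·
    (7,6)@(15, 13): e=[23,34,-13] → ·
    (8,6)@(17, 13): e=[17,6,21] → █
    (9,6)@(19, 13): e=[11,-22,55] → ·
    (8,7)@(17, 15): e=[25,14,5] → █
    (9,7)@(19, 15): e=[19,-14,39] → ·
  covered (6 px):
    · · · · · · · · · · ·
    · · · · · · · · · · ·
    · · · · · · · · · · ·
    · · · · · · █ · · · ·
    · · · · · · · █ · · ·
    · · · · · · · █ · · ·
    · · · · · · · · █ · ·
    · · · · · · · · █ · ·
    · · · · · · · · · · ·
    · · · · · · · · · █ ·
    · · · · · · · · · · ·
    · · · · · · · · · · ·
T4:
  2·area = 52
  edge (10, 8)→(16, 10): d=(6,2) right/bottom  bias=-1
  edge (16, 10)→(2, 14): d=(-14,4) right/bottom  bias=-1
  edge (2, 14)→(10, 8): d=(8,-6) top-left  bias=+0
    (0,2)@(1, 5): e=[0,130,-78] → ·  [on edge]
    (3,3)@(7, 7): e=[0,78,-26] → ·  [on edge]
    (4,4)@(9, 9): e=[8,42,2] → █
    (5,4)@(11, 9): e=[4,34,14] → █
    (6,4)@(13, 9): e=[0,26,26] → ·  [on edge]
    (3,5)@(7, 11): e=[24,22,6] → █
    (6,5)@(13, 11): e=[12,-2,42] → ·
    (9,5)@(19, 11): e=[0,-26,78] → ·  [on edge]
    (2,6)@(5, 13): e=[40,2,10] → █
    (3,6)@(7, 13): e=[36,-6,22] → ·
    (4,6)@(9, 13): e=[32,-14,34] → ·
    (5,6)@(11, 13): e=[28,-22,46] → ·
  covered (6 px):
    · · · · · · · · · · ·
    · · · · · · · · · · ·
    · · · · · · · · · · ·
    · · · · · · · · · · ·
    · · · · █ █ · · · · ·
    · · · █ █ █ · · · · ·
    · · █ · · · · · · · ·
    · · · · · · · · · · ·
    · · · · · · · · · · ·
    · · · · · · · · · · ·
    · · · · · · · · · · ·
    · · · · · · · · · · ·

Final: [36,6,18]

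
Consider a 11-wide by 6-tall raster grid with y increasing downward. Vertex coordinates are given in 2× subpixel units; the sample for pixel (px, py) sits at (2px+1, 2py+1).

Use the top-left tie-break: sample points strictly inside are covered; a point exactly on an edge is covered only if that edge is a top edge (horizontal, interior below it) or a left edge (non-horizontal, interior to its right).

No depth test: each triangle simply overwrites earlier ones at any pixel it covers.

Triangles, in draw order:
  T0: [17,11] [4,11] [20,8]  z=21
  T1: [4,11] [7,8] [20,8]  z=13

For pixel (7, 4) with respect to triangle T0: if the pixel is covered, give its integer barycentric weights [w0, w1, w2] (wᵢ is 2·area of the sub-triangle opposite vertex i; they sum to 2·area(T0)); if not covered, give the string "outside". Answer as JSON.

T0:
  2·area = 39
  edge (17, 11)→(4, 11): d=(-13,0) right/bottom  bias=-1
  edge (4, 11)→(20, 8): d=(16,-3) top-left  bias=+0
  edge (20, 8)→(17, 11): d=(-3,3) right/bottom  bias=-1
    (10,3)@(21, 7): e=[52,-13,0] → ·  [on edge]
    (7,4)@(15, 9): e=[26,1,12] → #
    (8,4)@(17, 9): e=[26,7,6] → #
    (9,4)@(19, 9): e=[26,13,0] → ·  [on edge]
    (0,5)@(1, 11): e=[0,-9,48] → ·  [on edge]
    (1,5)@(3, 11): e=[0,-3,42] → ·  [on edge]
    (2,5)@(5, 11): e=[0,3,36] → ·  [on edge]
    (3,5)@(7, 11): e=[0,9,30] → ·  [on edge]
    (4,5)@(9, 11): e=[0,15,24] → ·  [on edge]
    (5,5)@(11, 11): e=[0,21,18] → ·  [on edge]
    (6,5)@(13, 11): e=[0,27,12] → ·  [on edge]
    (7,5)@(15, 11): e=[0,33,6] → ·  [on edge]
    (8,5)@(17, 11): e=[0,39,0] → ·  [on edge]
    (9,5)@(19, 11): e=[0,45,-6] → ·  [on edge]
    (10,5)@(21, 11): e=[0,51,-12] → ·  [on edge]
  covered (2 px):
    · · · · · · · · · · ·
    · · · · · · · · · · ·
    · · · · · · · · · · ·
    · · · · · · · · · · ·
    · · · · · · · # # · ·
    · · · · · · · · · · ·
T1:
  2·area = 39
  edge (4, 11)→(7, 8): d=(3,-3) top-left  bias=+0
  edge (7, 8)→(20, 8): d=(13,0) top-left  bias=+0
  edge (20, 8)→(4, 11): d=(-16,3) right/bottom  bias=-1
    (3,4)@(7, 9): e=[3,13,23] → #
    (4,4)@(9, 9): e=[9,13,17] → #
    (5,4)@(11, 9): e=[15,13,11] → #
    (6,4)@(13, 9): e=[21,13,5] → #
    (7,4)@(15, 9): e=[27,13,-1] → ·
    (3,5)@(7, 11): e=[9,39,-9] → ·
    (4,5)@(9, 11): e=[15,39,-15] → ·
    (5,5)@(11, 11): e=[21,39,-21] → ·
    (6,5)@(13, 11): e=[27,39,-27] → ·
  covered (4 px):
    · · · · · · · · · · ·
    · · · · · · · · · · ·
    · · · · · · · · · · ·
    · · · · · · · · · · ·
    · · · # # # # · · · ·
    · · · · · · · · · · ·

Final: [1,12,26]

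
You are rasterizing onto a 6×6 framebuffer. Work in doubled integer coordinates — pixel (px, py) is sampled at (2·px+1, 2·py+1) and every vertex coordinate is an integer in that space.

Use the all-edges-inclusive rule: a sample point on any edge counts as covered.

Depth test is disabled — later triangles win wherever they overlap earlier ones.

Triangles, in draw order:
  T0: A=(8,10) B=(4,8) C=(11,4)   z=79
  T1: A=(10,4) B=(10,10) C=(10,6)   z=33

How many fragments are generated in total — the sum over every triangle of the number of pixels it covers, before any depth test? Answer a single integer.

T0:
  2·area = 30
  edge (8, 10)→(4, 8): d=(-4,-2) inclusive
  edge (4, 8)→(11, 4): d=(7,-4) inclusive
  edge (11, 4)→(8, 10): d=(-3,6) inclusive
    (3,3)@(7, 7): e=[10,5,15] → #
    (4,3)@(9, 7): e=[14,13,3] → #
    (5,3)@(11, 7): e=[18,21,-9] → ·
    (3,4)@(7, 9): e=[2,19,9] → #
    (4,4)@(9, 9): e=[6,27,-3] → ·
    (3,5)@(7, 11): e=[-6,33,3] → ·
  covered (3 px):
    · · · · · ·
    · · · · · ·
    · · · · · ·
    · · · # # ·
    · · · # · ·
    · · · · · ·
T1:
  degenerate (2·area = 0) — covers nothing

Result: 3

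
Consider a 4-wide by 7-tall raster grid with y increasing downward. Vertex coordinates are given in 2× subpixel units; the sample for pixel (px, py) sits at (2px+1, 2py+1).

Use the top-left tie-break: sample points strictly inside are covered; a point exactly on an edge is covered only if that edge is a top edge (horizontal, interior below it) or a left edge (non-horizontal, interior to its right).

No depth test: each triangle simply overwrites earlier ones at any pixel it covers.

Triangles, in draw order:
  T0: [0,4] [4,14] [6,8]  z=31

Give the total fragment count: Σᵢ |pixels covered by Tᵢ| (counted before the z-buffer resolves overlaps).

T0:
  2·area = 44  (B↔C swapped to make it positive)
  edge (0, 4)→(6, 8): d=(6,4) right/bottom  bias=-1
  edge (6, 8)→(4, 14): d=(-2,6) right/bottom  bias=-1
  edge (4, 14)→(0, 4): d=(-4,-10) top-left  bias=+0
    (0,2)@(1, 5): e=[2,36,6] → █
    (1,2)@(3, 5): e=[-6,24,26] → ·
    (3,2)@(7, 5): e=[-22,0,66] → ·  [on edge]
    (0,3)@(1, 7): e=[14,32,-2] → ·
    (1,3)@(3, 7): e=[6,20,18] → █
    (2,3)@(5, 7): e=[-2,8,38] → ·
    (1,4)@(3, 9): e=[18,16,10] → █
    (2,4)@(5, 9): e=[10,4,30] → █
    (3,4)@(7, 9): e=[2,-8,50] → ·
    (1,5)@(3, 11): e=[30,12,2] → █
    (2,5)@(5, 11): e=[22,0,22] → ·  [on edge]
    (1,6)@(3, 13): e=[42,8,-6] → ·
  covered (5 px):
    · · · ·
    · · · ·
    █ · · ·
    · █ · ·
    · █ █ ·
    · █ · ·
    · · · ·

Final: 5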